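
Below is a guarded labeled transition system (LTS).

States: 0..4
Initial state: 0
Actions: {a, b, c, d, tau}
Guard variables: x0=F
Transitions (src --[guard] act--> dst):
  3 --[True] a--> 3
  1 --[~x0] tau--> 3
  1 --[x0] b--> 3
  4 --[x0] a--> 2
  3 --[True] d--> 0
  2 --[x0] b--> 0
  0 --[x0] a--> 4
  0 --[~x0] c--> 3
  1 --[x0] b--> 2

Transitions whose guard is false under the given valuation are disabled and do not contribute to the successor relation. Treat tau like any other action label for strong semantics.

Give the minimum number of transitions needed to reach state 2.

Answer: UNREACHABLE

Analysis:
Layered search for 2:
  depth 0: {0}
  depth 1: {3}
2 never appears.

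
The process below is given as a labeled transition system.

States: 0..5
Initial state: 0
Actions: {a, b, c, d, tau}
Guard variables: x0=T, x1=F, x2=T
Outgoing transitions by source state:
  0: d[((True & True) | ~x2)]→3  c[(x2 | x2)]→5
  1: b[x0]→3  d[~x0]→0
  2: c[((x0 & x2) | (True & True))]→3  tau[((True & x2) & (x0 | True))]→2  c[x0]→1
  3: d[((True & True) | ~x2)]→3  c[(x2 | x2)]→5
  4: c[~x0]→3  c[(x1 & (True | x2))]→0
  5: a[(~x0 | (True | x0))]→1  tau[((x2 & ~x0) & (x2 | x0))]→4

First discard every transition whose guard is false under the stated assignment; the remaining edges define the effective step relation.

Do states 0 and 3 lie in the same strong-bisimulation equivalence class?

Refine partition for ~:
  round 0: {{0,1,2,3,4,5}}
  round 1: {{0,3},{1},{2},{4},{5}}
Fixed point at round 2; 5 class(es).
[0]={0,3}  [3]={0,3}

Answer: BISIMILAR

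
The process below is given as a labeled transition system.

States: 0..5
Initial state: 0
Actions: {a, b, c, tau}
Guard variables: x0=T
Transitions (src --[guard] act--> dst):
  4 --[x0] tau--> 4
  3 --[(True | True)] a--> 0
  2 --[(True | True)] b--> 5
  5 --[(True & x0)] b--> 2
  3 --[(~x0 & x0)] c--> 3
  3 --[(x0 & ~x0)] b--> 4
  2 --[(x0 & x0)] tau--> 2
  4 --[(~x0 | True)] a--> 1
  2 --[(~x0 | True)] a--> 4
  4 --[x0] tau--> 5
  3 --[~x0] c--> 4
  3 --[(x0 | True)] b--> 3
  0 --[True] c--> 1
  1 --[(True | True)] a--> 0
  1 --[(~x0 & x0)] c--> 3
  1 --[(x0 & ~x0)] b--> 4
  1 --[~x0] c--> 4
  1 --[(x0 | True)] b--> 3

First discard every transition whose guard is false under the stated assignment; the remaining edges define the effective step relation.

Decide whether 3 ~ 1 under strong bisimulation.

Refine partition for ~:
  P[0] = {{0,1,2,3,4,5}}
  P[1] = {{0},{1,3},{2},{4},{5}}
5 equivalence class(es) (converged in 2)
3∈{1,3}, 1∈{1,3}

Answer: BISIMILAR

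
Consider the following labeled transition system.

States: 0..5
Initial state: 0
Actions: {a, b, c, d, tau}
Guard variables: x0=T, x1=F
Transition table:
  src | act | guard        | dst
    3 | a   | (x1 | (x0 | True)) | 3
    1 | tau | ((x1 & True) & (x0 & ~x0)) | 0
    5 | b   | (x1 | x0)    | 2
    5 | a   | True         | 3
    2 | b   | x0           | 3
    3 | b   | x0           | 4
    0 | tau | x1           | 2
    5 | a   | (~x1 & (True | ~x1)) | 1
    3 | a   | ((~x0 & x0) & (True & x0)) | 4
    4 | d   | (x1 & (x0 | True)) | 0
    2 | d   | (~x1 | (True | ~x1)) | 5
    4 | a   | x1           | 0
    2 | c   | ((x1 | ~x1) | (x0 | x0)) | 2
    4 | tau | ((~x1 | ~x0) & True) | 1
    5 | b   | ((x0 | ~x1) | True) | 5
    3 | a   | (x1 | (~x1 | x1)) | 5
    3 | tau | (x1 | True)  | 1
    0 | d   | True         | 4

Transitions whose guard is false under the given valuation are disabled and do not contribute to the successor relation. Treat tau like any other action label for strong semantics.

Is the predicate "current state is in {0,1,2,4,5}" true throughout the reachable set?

Safe = {0,1,2,4,5}
R = {0,1,4}
  0: safe
  1: safe
  4: safe

Answer: INVARIANT HOLDS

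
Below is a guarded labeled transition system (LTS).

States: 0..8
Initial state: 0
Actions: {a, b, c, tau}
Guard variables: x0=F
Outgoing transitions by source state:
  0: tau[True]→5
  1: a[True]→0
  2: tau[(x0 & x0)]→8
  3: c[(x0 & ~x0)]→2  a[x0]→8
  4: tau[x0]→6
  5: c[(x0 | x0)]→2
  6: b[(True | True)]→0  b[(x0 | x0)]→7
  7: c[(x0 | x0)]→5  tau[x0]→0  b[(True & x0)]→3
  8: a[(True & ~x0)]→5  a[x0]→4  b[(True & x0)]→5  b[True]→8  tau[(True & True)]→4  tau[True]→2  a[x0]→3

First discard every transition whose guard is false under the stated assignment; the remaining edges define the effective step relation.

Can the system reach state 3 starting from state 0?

Answer: UNREACHABLE

Analysis:
Guard filter leaves 7 enabled edge(s).
L0 = {0}
L1 = {5}  total {0,5}
R = {0,5}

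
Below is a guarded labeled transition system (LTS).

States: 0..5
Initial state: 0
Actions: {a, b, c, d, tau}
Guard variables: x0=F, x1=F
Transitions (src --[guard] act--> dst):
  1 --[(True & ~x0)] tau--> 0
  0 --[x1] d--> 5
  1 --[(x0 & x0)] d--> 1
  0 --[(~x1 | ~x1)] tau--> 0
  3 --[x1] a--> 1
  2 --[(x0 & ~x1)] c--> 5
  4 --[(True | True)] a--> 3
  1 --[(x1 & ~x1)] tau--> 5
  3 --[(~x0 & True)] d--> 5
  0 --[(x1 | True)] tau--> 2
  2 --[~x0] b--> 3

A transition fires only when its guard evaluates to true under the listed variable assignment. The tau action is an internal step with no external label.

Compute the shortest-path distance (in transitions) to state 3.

Answer: 2

Working:
BFS to 3:
  L0 = {0}
  L1 = {2}
  L2 = {3}
depth(3)=2, e.g. tau·b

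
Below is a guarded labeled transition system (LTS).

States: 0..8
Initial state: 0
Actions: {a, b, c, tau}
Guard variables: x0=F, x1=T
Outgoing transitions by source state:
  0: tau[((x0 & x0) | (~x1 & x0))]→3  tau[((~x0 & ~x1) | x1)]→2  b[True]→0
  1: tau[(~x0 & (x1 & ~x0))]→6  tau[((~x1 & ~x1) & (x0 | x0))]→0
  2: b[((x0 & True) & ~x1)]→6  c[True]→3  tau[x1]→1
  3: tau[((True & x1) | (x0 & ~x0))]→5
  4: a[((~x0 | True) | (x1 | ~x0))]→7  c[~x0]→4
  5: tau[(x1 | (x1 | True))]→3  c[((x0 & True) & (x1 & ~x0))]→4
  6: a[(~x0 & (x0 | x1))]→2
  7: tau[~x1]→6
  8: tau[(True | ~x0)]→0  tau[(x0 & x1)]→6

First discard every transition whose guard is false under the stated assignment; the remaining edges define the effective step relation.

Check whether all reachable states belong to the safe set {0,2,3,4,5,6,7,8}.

Safe = {0,2,3,4,5,6,7,8}
R = {0,1,2,3,5,6}
  0: ✓
  1: VIOLATES
  2: ✓
  3: ✓
  5: ✓
  6: ✓
witness against invariant: tau·tau → 1

Answer: INVARIANT VIOLATED at state 1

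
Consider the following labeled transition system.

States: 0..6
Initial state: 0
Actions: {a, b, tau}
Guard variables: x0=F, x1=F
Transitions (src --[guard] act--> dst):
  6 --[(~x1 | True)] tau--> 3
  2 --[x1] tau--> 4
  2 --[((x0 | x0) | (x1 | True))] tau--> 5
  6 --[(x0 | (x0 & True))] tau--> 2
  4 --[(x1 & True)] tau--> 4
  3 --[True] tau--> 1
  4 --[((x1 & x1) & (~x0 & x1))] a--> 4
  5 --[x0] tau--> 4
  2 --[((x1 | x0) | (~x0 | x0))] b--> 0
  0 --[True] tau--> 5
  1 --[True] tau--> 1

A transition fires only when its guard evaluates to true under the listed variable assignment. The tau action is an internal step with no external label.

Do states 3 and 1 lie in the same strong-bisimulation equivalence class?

Answer: BISIMILAR

Working:
Bisimulation quotient by refinement:
  π0 = {{0,1,2,3,4,5,6}}
  π1 = {{0,1,3,6},{2},{4,5}}
  π2 = {{0},{1,3,6},{2},{4,5}}
stable after 3 split(s): 4 block(s)
3∈{1,3,6}, 1∈{1,3,6}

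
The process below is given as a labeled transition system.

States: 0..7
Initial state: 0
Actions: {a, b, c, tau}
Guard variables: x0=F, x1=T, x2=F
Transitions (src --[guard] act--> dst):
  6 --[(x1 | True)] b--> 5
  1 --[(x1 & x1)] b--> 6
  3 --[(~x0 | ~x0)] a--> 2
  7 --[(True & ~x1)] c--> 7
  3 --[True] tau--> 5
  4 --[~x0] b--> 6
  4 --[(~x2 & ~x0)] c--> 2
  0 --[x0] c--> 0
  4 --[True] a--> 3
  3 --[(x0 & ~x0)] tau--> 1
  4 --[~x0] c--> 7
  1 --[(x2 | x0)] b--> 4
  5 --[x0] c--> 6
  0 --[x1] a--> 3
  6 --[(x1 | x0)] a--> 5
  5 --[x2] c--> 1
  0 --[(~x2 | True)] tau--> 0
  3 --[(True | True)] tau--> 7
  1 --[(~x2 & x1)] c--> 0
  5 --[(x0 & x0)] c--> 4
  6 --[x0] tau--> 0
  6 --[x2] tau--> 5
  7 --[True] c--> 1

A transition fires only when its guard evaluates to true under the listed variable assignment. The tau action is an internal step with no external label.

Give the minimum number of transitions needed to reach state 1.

Breadth-first toward 1:
  depth 0: {0}
  depth 1: {3}
  depth 2: {2,5,7}
  depth 3: {1}
1 enters at depth 3; path a·tau·c

Answer: 3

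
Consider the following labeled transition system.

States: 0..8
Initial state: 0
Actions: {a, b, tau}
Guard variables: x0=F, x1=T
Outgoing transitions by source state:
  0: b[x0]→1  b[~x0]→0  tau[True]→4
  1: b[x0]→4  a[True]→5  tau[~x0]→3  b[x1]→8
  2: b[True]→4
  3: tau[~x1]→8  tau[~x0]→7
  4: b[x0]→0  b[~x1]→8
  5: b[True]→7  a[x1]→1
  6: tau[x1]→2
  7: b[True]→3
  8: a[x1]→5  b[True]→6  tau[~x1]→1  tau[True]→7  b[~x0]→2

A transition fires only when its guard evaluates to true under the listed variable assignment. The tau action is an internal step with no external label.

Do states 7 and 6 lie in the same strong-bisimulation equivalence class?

Compute ~ classes (split until stable):
  P[0] = {{0,1,2,3,4,5,6,7,8}}
  P[1] = {{0},{1,8},{2,7},{3,6},{4},{5}}
  P[2] = {{0},{1},{2},{3,6},{4},{5},{7},{8}}
  P[3] = {{0},{1},{2},{3},{4},{5},{6},{7},{8}}
9 equivalence class(es) (converged in 4)
[7]={7}  [6]={6}

Answer: NOT BISIMILAR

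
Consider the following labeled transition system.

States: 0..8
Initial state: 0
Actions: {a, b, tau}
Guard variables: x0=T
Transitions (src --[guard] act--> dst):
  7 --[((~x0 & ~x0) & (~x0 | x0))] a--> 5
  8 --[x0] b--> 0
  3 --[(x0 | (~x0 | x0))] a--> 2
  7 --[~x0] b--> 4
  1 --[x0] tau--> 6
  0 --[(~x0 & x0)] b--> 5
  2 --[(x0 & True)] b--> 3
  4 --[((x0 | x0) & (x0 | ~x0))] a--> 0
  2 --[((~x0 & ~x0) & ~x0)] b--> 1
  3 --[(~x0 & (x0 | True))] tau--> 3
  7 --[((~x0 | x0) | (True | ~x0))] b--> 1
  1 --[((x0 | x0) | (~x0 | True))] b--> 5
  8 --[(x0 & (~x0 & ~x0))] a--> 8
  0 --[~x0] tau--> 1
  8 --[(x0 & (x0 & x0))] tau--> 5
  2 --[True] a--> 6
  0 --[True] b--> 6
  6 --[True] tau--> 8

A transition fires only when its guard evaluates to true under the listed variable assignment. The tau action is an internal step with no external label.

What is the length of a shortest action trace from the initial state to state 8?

BFS to 8:
  depth 0: {0}
  depth 1: {6}
  depth 2: {8}
depth(8)=2, e.g. b·tau

Answer: 2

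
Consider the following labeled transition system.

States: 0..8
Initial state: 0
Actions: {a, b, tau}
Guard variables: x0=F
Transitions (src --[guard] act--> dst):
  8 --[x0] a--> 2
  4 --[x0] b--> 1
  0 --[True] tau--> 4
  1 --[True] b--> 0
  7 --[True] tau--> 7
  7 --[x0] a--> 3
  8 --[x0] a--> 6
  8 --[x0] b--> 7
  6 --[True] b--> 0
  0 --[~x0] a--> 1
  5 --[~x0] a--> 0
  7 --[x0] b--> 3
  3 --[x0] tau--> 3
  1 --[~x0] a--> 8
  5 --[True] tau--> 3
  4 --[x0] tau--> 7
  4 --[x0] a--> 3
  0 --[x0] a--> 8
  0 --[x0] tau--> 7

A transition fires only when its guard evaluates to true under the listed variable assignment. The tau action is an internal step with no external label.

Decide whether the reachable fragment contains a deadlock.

R = {0,1,4,8}
  0: a→1  tau→4  [2 out]
  1: a→8  b→0  [2 out]
  4: ∅  [no exit]
  8: ∅  [no exit]
witness 4: tau

Answer: DEADLOCK at state 4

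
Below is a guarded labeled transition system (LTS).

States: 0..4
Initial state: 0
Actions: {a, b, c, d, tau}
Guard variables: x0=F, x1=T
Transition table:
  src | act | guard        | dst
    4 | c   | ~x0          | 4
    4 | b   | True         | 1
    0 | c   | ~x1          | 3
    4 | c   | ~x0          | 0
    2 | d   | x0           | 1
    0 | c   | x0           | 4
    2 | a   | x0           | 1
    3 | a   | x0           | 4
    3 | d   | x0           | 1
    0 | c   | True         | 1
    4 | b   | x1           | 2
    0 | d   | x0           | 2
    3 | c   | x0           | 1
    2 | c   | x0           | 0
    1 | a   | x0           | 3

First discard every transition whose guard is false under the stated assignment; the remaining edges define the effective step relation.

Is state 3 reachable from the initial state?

Answer: UNREACHABLE

Working:
After dropping false guards: 5 live edges.
L0 = {0}
L1 = {1}  cumulative {0,1}
Reach set: {0,1}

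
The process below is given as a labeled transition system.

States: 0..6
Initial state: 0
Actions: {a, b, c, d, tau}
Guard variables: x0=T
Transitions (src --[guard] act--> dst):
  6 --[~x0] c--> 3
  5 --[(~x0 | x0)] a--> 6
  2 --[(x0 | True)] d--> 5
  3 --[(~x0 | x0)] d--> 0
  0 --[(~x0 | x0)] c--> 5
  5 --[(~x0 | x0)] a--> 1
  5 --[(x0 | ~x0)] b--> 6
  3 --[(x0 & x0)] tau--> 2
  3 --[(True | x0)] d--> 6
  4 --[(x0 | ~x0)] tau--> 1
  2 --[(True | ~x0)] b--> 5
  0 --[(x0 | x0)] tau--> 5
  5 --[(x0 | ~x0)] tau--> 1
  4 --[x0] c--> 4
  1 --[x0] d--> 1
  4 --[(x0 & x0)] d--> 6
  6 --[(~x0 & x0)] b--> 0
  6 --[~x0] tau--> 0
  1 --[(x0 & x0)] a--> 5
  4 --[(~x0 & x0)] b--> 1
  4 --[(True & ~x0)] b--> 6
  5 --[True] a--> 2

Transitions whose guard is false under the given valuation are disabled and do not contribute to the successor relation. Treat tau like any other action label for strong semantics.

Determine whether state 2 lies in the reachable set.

Answer: REACHABLE

Analysis:
After dropping false guards: 17 live edges.
depth 0: {0}
depth 1: {5}  cumulative {0,5}
depth 2: {1,2,6}  cumulative {0,1,2,5,6}
R = {0,1,2,5,6}
witness 2: c·a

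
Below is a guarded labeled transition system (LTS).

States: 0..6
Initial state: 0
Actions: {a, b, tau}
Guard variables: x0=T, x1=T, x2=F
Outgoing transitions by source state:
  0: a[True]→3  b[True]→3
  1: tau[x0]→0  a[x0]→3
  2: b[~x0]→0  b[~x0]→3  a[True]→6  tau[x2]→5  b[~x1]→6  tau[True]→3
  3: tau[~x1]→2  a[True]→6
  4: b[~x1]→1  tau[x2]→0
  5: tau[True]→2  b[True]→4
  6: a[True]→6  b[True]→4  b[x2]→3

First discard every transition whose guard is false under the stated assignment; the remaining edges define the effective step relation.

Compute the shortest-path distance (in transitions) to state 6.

Answer: 2

Trace:
BFS to 6:
  Layer 0: {0}
  Layer 1: {3}
  Layer 2: {6}
depth(6)=2, e.g. a·a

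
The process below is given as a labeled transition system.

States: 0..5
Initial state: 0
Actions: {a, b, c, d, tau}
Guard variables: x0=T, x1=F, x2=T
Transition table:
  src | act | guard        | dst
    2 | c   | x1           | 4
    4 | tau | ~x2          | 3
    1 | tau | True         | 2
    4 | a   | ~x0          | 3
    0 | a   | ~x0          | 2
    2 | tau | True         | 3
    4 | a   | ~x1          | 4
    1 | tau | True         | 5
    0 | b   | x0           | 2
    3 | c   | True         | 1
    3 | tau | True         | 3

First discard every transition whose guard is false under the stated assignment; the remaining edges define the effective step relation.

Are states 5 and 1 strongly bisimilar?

Answer: NOT BISIMILAR

Trace:
Bisimulation quotient by refinement:
  round 0: {{0,1,2,3,4,5}}
  round 1: {{0},{1,2},{3},{4},{5}}
  round 2: {{0},{1},{2},{3},{4},{5}}
6 equivalence class(es) (converged in 3)
[5]={5}  [1]={1}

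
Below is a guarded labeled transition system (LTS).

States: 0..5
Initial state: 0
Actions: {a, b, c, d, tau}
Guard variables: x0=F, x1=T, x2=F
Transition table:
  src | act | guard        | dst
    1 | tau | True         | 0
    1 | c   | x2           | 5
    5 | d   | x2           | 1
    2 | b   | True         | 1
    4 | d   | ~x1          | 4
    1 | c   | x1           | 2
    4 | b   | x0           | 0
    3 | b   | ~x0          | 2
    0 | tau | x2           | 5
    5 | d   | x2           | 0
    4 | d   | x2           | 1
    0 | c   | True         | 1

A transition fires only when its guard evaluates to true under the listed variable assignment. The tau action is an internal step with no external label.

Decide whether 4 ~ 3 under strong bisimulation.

Compute ~ classes (split until stable):
  P[0] = {{0,1,2,3,4,5}}
  P[1] = {{0},{1},{2,3},{4,5}}
  P[2] = {{0},{1},{2},{3},{4,5}}
stable after 3 split(s): 5 block(s)
[4]={4,5}  [3]={3}

Answer: NOT BISIMILAR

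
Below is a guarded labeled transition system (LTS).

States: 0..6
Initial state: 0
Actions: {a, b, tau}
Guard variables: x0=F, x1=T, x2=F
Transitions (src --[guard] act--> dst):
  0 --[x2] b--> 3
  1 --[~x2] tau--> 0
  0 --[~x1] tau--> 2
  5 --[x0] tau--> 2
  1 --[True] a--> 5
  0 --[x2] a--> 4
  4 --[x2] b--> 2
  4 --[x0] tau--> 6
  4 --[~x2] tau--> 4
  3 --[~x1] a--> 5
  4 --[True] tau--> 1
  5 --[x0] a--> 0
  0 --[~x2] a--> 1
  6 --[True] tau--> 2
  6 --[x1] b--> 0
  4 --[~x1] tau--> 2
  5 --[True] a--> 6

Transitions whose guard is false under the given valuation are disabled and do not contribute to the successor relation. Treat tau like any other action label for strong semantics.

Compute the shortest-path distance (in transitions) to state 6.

Breadth-first toward 6:
  depth 0: {0}
  depth 1: {1}
  depth 2: {5}
  depth 3: {6}
6 enters at depth 3; path a·a·a

Answer: 3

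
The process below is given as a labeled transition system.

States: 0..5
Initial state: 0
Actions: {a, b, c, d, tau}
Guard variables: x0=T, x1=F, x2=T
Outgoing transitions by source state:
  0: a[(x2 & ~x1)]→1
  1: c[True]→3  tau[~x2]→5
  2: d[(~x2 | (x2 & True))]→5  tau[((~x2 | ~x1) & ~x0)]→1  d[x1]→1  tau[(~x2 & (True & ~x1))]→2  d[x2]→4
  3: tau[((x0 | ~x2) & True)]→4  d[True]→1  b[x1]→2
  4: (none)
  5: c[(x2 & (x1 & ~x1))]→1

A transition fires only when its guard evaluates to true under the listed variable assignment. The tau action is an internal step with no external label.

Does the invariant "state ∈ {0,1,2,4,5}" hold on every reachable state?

Answer: INVARIANT VIOLATED at state 3

Working:
Inv-set: {0,1,2,4,5}
Reachable = {0,1,3,4}
  0: safe
  1: safe
  3: VIOLATES
  4: safe
reach 3 via a·c — violates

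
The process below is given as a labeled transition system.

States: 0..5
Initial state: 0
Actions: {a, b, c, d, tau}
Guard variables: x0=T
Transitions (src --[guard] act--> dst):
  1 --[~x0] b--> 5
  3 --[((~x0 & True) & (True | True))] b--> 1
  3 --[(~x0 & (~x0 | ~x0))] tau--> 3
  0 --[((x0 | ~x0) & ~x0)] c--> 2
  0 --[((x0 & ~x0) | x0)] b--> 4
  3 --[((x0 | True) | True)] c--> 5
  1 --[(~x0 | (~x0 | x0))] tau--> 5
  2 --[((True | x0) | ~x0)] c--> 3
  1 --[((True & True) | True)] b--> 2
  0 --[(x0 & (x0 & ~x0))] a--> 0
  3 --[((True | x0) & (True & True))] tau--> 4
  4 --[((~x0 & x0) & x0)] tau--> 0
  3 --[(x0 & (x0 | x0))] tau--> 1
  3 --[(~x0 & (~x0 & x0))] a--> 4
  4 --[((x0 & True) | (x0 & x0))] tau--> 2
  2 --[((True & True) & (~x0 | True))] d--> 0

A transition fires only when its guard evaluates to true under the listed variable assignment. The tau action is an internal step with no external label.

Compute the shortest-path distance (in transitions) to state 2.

Breadth-first toward 2:
  L0 = {0}
  L1 = {4}
  L2 = {2}
2 enters at depth 2; path b·tau

Answer: 2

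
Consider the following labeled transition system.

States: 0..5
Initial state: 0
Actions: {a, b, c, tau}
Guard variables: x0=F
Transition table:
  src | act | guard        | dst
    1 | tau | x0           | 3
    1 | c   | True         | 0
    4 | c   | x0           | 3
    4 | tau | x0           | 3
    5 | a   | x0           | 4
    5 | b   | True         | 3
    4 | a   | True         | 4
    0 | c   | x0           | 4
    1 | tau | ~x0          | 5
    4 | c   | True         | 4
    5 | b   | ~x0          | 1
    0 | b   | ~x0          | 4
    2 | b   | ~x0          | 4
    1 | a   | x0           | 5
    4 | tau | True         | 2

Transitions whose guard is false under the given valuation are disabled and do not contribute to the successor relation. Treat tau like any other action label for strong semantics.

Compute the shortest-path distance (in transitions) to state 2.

Answer: 2

Analysis:
BFS to 2:
  depth 0: {0}
  depth 1: {4}
  depth 2: {2}
depth(2)=2, e.g. b·tau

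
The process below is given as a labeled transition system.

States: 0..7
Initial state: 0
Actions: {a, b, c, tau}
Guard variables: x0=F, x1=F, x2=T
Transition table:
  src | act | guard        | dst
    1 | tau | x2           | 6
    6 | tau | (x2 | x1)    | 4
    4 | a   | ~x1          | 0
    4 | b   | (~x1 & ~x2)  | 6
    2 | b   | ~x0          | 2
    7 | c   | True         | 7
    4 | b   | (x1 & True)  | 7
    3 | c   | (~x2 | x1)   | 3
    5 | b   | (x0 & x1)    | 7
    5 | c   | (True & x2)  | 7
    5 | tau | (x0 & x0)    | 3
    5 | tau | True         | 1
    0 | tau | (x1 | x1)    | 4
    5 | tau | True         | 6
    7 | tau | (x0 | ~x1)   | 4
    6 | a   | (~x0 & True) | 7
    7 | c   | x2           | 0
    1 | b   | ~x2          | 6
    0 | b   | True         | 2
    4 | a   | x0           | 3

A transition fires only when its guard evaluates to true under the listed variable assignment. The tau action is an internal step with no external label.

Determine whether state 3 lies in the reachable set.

12 transition(s) survive guard evaluation.
depth 0: {0}
depth 1: {2}  cumulative {0,2}
Reachable = {0,2}

Answer: UNREACHABLE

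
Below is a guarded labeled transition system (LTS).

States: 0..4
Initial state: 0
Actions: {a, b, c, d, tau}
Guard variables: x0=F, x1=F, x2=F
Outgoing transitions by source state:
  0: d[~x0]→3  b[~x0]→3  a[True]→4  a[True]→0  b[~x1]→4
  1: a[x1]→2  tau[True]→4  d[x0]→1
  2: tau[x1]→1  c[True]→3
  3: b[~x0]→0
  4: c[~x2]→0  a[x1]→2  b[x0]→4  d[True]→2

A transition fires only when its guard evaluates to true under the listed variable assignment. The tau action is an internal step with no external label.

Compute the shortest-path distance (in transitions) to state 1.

Answer: UNREACHABLE

Analysis:
Breadth-first toward 1:
  depth 0: {0}
  depth 1: {3,4}
  depth 2: {2}
1 never appears.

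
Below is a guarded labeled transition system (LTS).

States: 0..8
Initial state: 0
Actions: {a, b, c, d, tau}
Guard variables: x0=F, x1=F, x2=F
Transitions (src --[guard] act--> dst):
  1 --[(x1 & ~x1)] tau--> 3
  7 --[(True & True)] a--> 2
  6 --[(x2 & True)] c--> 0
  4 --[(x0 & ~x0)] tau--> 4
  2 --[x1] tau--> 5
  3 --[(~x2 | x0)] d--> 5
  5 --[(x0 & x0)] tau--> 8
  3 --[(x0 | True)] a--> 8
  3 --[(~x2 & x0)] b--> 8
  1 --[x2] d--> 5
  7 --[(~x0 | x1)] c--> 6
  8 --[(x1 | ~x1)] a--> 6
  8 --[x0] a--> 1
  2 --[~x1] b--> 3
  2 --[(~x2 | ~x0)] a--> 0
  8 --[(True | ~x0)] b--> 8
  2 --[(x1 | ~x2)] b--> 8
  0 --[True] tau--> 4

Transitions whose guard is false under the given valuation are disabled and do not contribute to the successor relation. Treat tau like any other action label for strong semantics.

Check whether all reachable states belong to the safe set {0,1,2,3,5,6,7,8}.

Allowed set {0,1,2,3,5,6,7,8}
Reach set: {0,4}
  0: ok
  4: outside
counterexample path to 4: tau

Answer: INVARIANT VIOLATED at state 4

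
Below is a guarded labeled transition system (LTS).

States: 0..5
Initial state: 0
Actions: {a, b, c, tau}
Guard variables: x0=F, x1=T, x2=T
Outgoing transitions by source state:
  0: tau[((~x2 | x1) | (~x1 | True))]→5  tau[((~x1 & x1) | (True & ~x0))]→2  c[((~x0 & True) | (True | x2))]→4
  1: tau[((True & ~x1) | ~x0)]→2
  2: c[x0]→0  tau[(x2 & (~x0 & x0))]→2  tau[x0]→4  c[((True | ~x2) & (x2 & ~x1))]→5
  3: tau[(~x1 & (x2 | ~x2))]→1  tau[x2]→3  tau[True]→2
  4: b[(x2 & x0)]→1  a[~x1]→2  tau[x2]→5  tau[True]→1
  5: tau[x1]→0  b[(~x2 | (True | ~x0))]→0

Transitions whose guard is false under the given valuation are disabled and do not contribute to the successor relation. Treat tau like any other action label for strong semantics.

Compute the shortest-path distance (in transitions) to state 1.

Answer: 2

Analysis:
Breadth-first toward 1:
  L0 = {0}
  L1 = {2,4,5}
  L2 = {1}
depth(1)=2, e.g. c·tau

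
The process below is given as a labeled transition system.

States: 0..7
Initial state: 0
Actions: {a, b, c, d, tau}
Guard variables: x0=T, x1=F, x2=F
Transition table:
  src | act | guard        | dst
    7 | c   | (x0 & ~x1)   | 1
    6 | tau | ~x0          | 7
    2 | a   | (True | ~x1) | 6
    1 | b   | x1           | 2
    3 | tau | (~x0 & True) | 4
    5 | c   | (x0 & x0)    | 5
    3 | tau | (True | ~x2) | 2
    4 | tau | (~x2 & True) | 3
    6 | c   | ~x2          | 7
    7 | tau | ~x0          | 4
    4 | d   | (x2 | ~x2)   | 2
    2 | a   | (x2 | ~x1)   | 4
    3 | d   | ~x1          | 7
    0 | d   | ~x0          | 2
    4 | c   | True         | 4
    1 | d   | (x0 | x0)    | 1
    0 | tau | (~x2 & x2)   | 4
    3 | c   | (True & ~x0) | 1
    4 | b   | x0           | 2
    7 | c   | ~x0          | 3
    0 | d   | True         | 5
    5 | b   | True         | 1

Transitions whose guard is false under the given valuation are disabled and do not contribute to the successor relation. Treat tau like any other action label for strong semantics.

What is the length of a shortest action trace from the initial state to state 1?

BFS to 1:
  L0 = {0}
  L1 = {5}
  L2 = {1}
depth(1)=2, e.g. d·b

Answer: 2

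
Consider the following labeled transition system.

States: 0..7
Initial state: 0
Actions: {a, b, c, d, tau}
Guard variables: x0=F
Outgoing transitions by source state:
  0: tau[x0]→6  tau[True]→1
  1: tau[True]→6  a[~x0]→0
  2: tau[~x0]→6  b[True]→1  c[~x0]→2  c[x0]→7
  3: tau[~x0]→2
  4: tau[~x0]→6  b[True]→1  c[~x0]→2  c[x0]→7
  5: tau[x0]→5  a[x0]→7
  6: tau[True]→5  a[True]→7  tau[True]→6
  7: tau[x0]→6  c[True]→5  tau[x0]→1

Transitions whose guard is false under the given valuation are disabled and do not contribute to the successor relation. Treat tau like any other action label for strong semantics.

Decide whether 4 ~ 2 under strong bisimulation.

Compute ~ classes (split until stable):
  round 0: {{0,1,2,3,4,5,6,7}}
  round 1: {{0,3},{1,6},{2,4},{5},{7}}
  round 2: {{0},{1},{2,4},{3},{5},{6},{7}}
7 equivalence class(es) (converged in 3)
class of 4: {2,4}; class of 2: {2,4}

Answer: BISIMILAR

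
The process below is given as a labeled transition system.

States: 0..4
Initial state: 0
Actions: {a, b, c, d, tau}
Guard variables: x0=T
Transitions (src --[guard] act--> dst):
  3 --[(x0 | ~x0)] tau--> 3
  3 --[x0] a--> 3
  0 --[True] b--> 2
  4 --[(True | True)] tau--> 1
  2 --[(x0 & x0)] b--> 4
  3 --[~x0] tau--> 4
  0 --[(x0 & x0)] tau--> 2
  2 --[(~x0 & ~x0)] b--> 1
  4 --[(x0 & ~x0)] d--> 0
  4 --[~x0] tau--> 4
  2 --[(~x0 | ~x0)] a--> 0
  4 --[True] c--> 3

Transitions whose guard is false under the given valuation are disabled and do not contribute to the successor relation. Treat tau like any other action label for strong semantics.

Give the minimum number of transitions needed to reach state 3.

BFS to 3:
  depth 0: {0}
  depth 1: {2}
  depth 2: {4}
  depth 3: {1,3}
first hit 3 at d=3 via b·b·c

Answer: 3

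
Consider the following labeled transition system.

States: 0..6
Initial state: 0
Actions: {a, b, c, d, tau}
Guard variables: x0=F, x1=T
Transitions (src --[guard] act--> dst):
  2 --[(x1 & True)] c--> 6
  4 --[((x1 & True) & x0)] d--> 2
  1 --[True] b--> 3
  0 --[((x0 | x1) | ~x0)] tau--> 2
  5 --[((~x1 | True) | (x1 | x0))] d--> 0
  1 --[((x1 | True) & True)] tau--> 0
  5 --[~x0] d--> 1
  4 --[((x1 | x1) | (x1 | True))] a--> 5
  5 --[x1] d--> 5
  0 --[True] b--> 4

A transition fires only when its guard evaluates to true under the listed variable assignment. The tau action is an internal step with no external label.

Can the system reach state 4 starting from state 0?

Answer: REACHABLE

Working:
After dropping false guards: 9 live edges.
depth 0: {0}
depth 1: {2,4}  total {0,2,4}
depth 2: {5,6}  total {0,2,4,5,6}
depth 3: {1}  total {0,1,2,4,5,6}
depth 4: {3}  total {0,1,2,3,4,5,6}
R = {0,1,2,3,4,5,6}
witness 4: b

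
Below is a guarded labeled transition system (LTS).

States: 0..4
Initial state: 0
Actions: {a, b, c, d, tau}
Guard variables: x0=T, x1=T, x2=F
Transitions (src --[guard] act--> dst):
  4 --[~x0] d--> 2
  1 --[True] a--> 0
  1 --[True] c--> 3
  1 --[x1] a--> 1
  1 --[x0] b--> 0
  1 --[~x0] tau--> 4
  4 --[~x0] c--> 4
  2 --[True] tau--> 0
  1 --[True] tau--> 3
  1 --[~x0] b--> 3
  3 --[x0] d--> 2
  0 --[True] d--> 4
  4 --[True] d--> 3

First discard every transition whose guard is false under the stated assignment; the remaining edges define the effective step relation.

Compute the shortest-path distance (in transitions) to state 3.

BFS to 3:
  L0 = {0}
  L1 = {4}
  L2 = {3}
depth(3)=2, e.g. d·d

Answer: 2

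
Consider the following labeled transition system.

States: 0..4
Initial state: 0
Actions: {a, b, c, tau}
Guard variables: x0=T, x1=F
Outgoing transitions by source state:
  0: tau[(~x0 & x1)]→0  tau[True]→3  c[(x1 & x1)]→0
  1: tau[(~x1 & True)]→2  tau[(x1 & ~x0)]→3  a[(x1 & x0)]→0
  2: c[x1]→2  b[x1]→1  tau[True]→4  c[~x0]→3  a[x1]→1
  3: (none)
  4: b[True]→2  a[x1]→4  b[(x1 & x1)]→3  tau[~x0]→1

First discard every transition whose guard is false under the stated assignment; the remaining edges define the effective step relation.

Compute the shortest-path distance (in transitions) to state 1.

BFS to 1:
  depth 0: {0}
  depth 1: {3}
1 never appears.

Answer: UNREACHABLE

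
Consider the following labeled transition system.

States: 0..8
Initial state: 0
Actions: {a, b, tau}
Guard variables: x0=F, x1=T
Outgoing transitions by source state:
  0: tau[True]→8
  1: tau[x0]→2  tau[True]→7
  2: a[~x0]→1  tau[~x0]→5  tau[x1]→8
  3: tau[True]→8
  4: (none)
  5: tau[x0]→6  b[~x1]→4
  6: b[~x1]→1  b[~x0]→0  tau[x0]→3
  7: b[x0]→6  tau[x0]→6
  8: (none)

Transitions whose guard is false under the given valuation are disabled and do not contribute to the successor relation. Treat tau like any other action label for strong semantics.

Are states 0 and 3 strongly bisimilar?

Answer: BISIMILAR

Trace:
Refine partition for ~:
  π0 = {{0,1,2,3,4,5,6,7,8}}
  π1 = {{0,1,3},{2},{4,5,7,8},{6}}
stable after 2 split(s): 4 block(s)
[0]={0,1,3}  [3]={0,1,3}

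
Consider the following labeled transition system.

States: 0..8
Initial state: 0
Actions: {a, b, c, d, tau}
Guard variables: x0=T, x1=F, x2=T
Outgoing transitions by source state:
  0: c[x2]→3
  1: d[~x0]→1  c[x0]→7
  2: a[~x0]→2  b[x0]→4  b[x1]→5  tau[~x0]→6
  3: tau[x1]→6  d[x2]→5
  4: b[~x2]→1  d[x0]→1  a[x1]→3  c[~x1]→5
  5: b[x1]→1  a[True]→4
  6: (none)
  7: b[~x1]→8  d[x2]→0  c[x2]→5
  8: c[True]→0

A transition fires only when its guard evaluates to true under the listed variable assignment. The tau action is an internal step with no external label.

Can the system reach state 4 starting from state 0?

Answer: REACHABLE

Analysis:
Guard filter leaves 11 enabled edge(s).
Layer 0: {0}
Layer 1: {3}  now seen {0,3}
Layer 2: {5}  now seen {0,3,5}
Layer 3: {4}  now seen {0,3,4,5}
Layer 4: {1}  now seen {0,1,3,4,5}
Layer 5: {7}  now seen {0,1,3,4,5,7}
Layer 6: {8}  now seen {0,1,3,4,5,7,8}
Reachable = {0,1,3,4,5,7,8}
trace reaching 4: c·d·a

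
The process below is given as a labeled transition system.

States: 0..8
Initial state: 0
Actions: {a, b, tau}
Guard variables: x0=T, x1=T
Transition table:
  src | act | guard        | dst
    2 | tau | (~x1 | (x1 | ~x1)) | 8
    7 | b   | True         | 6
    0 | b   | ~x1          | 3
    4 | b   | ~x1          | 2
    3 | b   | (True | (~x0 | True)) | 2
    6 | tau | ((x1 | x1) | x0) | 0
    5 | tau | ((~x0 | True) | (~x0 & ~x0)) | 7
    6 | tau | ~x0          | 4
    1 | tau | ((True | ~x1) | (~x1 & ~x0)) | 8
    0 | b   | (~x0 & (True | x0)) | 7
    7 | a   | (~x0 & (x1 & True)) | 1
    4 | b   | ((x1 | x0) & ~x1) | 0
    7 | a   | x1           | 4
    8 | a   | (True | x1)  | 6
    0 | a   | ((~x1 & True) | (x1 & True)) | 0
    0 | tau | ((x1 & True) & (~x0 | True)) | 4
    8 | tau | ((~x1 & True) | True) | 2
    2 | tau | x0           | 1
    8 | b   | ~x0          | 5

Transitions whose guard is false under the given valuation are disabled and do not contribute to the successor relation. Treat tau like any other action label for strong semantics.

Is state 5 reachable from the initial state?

Answer: UNREACHABLE

Working:
Guard filter leaves 12 enabled edge(s).
depth 0: {0}
depth 1: {4}  total {0,4}
Reach set: {0,4}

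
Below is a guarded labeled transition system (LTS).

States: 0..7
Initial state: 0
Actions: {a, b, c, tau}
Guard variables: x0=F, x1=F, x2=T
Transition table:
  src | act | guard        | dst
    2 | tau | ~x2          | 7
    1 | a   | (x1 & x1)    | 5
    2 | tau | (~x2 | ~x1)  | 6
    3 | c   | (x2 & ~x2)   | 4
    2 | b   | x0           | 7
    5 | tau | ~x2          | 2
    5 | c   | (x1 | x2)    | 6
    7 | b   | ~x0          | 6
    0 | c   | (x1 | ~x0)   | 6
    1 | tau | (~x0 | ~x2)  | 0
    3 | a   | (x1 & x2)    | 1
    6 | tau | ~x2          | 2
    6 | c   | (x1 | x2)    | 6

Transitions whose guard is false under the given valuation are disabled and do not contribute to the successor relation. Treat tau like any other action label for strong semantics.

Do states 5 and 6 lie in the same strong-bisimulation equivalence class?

Answer: BISIMILAR

Trace:
Compute ~ classes (split until stable):
  P[0] = {{0,1,2,3,4,5,6,7}}
  P[1] = {{0,5,6},{1,2},{3,4},{7}}
Fixed point at round 2; 4 class(es).
5∈{0,5,6}, 6∈{0,5,6}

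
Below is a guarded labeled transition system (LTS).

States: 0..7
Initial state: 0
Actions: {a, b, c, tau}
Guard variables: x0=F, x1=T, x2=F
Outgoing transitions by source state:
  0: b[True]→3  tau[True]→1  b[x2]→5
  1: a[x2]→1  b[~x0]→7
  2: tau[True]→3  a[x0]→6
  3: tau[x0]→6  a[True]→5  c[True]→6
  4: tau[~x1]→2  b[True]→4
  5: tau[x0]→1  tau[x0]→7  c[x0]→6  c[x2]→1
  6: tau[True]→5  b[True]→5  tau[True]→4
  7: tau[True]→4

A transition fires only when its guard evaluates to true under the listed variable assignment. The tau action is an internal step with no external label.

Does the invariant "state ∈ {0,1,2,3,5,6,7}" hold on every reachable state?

Inv-set: {0,1,2,3,5,6,7}
R = {0,1,3,4,5,6,7}
  0: ✓
  1: ✓
  3: ✓
  4: outside
  5: ✓
  6: ✓
  7: ✓
reach 4 via b·c·tau — violates

Answer: INVARIANT VIOLATED at state 4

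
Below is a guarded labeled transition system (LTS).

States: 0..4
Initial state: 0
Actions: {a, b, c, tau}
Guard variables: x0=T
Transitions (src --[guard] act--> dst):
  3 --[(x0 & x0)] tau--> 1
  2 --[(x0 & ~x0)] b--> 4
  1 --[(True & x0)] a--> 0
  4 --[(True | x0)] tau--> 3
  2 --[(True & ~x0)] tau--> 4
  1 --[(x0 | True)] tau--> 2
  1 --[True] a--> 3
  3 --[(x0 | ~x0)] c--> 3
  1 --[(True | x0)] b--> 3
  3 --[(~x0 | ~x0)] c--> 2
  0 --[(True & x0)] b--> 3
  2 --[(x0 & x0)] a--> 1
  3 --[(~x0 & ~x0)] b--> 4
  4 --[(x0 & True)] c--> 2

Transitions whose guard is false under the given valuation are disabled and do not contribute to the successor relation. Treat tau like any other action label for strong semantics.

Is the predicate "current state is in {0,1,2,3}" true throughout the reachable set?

Allowed set {0,1,2,3}
R = {0,1,2,3}
  0: safe
  1: safe
  2: safe
  3: safe

Answer: INVARIANT HOLDS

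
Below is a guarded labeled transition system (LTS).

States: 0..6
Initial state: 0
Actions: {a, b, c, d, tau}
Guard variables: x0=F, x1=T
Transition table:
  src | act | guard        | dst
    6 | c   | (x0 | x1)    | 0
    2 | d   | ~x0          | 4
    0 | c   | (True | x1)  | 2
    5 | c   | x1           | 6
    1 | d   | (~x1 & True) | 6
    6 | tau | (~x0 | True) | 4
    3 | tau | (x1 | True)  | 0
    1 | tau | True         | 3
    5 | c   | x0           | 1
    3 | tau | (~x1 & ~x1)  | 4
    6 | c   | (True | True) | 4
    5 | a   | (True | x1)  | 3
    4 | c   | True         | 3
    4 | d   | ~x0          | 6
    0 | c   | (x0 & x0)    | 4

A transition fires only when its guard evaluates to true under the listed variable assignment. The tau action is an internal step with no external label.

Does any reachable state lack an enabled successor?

Reachable = {0,2,3,4,6}
  0: c→2  [deg 1]
  2: d→4  [deg 1]
  3: tau→0  [deg 1]
  4: c→3  d→6  [deg 2]
  6: c→0  c→4  tau→4  [deg 3]

Answer: DEADLOCK-FREE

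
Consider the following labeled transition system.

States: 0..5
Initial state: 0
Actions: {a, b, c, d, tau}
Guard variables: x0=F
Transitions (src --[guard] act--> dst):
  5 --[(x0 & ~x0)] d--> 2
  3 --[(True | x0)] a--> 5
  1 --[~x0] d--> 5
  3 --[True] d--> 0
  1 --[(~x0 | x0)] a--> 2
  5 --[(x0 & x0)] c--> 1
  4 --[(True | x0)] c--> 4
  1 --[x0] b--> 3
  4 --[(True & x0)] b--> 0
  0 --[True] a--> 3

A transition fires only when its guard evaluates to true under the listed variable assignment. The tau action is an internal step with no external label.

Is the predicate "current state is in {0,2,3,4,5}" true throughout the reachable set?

Answer: INVARIANT HOLDS

Working:
Safe = {0,2,3,4,5}
Reach set: {0,3,5}
  0: safe
  3: safe
  5: safe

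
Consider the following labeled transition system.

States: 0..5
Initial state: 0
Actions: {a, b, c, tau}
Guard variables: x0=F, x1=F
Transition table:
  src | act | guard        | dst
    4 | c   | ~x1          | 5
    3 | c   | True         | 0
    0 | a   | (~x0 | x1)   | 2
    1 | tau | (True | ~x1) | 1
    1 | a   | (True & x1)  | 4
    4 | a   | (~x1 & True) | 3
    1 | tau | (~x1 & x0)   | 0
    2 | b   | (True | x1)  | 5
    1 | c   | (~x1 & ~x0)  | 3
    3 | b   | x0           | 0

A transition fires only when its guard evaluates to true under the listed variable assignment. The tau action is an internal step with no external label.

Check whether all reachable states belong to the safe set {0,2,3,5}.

Allowed set {0,2,3,5}
Reachable = {0,2,5}
  0: ✓
  2: ✓
  5: ✓

Answer: INVARIANT HOLDS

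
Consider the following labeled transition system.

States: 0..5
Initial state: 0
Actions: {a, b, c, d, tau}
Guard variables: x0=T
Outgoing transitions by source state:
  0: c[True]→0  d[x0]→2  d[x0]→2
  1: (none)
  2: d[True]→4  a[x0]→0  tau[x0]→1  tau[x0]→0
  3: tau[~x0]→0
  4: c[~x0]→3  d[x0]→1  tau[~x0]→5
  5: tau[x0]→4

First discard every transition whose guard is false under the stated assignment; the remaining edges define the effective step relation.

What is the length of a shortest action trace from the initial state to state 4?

BFS to 4:
  L0 = {0}
  L1 = {2}
  L2 = {1,4}
first hit 4 at d=2 via d·d

Answer: 2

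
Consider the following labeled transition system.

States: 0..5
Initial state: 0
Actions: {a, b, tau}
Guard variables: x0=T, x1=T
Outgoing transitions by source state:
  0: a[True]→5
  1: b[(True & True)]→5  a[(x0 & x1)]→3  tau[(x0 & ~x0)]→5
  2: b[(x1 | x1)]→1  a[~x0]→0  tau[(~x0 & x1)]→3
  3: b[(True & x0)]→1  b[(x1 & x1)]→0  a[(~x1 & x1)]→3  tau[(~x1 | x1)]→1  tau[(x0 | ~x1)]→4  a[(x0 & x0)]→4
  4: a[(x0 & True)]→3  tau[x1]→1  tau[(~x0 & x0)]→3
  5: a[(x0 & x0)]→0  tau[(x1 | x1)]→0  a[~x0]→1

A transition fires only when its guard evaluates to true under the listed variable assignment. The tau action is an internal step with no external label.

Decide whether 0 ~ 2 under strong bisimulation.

Answer: NOT BISIMILAR

Analysis:
Compute ~ classes (split until stable):
  π0 = {{0,1,2,3,4,5}}
  π1 = {{0},{1},{2},{3},{4,5}}
  π2 = {{0},{1},{2},{3},{4},{5}}
Fixed point at round 3; 6 class(es).
class of 0: {0}; class of 2: {2}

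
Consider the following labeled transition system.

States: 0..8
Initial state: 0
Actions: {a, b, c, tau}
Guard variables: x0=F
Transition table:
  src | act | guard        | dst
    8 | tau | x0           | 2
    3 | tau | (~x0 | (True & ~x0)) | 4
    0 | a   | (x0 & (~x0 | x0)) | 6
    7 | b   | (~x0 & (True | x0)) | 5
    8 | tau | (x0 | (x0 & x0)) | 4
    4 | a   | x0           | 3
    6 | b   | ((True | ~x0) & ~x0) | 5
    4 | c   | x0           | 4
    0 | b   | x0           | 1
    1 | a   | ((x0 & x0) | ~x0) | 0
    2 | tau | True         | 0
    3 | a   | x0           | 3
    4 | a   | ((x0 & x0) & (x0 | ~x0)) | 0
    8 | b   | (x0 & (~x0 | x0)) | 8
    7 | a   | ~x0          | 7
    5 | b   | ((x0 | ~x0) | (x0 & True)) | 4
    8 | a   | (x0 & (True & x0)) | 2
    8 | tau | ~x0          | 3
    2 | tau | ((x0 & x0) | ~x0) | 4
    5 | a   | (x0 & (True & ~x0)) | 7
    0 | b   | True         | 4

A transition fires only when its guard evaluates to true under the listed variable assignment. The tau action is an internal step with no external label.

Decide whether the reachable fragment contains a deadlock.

R = {0,4}
  0: b→4  [1 out]
  4: ∅  [no exit]
witness 4: b

Answer: DEADLOCK at state 4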